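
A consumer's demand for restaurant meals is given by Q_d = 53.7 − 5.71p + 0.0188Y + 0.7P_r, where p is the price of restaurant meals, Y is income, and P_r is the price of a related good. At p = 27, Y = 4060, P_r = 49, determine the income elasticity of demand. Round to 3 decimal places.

7.514

At the given point, Q_d = 53.7 − 5.71(27) + 0.0188(4060) + 0.7(49) = 53.7 − 154.17 + 76.328 + 34.3 = 10.158.
∂Q_d/∂Y = +0.0188, so E_I = 0.0188·(4060/10.158) ≈ 7.514.
E_I > 1: normal good (luxury).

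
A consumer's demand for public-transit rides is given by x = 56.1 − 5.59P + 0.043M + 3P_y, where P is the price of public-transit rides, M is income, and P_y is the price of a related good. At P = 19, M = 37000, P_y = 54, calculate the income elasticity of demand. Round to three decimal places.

0.934

Evaluating quantity at (P, M, P_y) gives x = 56.1 − 5.59(19) + 0.043(37000) + 3(54) = 56.1 − 106.21 + 1591 + 162 = 1702.89.
∂x/∂M = +0.043, so E_I = 0.043·(37000/1702.89) ≈ 0.934.
E_I ∈ (0,1): normal good (necessity).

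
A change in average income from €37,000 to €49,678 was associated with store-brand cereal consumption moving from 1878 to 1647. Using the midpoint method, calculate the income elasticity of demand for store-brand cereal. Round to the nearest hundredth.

-0.45

%ΔQ = (1647 − 1878)/[(1878+1647)/2] = -231/1762.5 ≈ -0.1311.
%ΔM = (49,678 − 37,000)/[(37,000+49,678)/2] = 12678/43339 ≈ 0.2925.
E_I = %ΔQ/%ΔM ≈ -0.45.
E_I < 0: inferior good.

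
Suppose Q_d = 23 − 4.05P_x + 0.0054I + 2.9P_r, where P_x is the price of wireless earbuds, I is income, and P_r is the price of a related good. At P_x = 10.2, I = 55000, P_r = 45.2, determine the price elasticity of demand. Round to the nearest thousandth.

At the given point, Q_d = 23 − 4.05(10.2) + 0.0054(55000) + 2.9(45.2) = 23 − 41.31 + 297 + 131.08 = 409.77.
∂Q_d/∂P_x = −4.05, so E_p = (−4.05)·(10.2/409.77) ≈ -0.101.
|E_p| < 1: demand is inelastic.

-0.101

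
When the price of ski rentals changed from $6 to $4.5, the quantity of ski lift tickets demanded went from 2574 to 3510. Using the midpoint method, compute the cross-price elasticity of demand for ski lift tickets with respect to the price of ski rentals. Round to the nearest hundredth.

%ΔQ_x = (3510 − 2574)/[(2574+3510)/2] = 936/3042 ≈ 0.3077.
%ΔP_y = (4.5 − 6)/[(6+4.5)/2] ≈ -0.2857.
E_xy = 0.3077/-0.2857 ≈ -1.08.
E_xy < 0, so ski lift tickets and ski rentals are complements.

-1.08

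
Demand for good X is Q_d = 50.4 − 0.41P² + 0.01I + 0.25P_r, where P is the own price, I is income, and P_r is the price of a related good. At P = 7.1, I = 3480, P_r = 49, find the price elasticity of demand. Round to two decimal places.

At the given point, Q_d = 50.4 − 0.41(7.1)² + 0.01(3480) + 0.25(49) = 50.4 − 20.6681 + 34.8 + 12.25 = 76.7819.
∂Q_d/∂P = −2·0.41·P = -5.822, so E_p = -5.822·(7.1/76.7819) ≈ -0.54.
|E_p| < 1: demand is inelastic.

-0.54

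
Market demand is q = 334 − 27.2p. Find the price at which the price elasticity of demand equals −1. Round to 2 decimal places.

For linear demand q = a − bp, E = −bp/(a − bp). |E| = 1 ⇒ bp = a − bp ⇒ p = a/(2b).
p = 334/(2·27.2) ≈ 6.14.

6.14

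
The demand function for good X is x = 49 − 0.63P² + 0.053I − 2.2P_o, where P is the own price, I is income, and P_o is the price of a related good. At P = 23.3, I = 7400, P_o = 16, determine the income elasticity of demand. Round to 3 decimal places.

Evaluating quantity at (P, I, P_o) gives x = 49 − 0.63(23.3)² + 0.053(7400) − 2.2(16) = 49 − 342.0207 + 392.2 − 35.2 = 63.9793.
∂x/∂I = +0.053, so E_I = 0.053·(7400/63.9793) ≈ 6.130.
E_I > 1: normal good (luxury).

6.130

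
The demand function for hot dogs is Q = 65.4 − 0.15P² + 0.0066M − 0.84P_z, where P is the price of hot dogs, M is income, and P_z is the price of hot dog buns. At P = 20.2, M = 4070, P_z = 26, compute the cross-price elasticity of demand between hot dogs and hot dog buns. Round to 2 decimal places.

-2.37

First evaluate Q: 65.4 − 0.15(20.2)² + 0.0066(4070) − 0.84(26) = 65.4 − 61.206 + 26.862 − 21.84 = 9.216.
∂Q/∂P_z = −0.84, so E_xy = -0.84·(26/9.216) ≈ -2.37.
E_xy < 0: the goods are complements.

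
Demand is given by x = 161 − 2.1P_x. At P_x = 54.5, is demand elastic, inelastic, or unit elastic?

elastic

At P_x = 54.5, x = 46.55.
dx/dP_x = −2.1.
Point elasticity E = (dx/dP_x)·(P_x/x) = -2.1 × 54.5/46.55 ≈ -2.459.
|E| ≈ 2.459 > 1, so demand is elastic.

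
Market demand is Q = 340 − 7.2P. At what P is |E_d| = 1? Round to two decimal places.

For linear demand Q = a − bP, E = −bP/(a − bP). |E| = 1 ⇒ bP = a − bP ⇒ P = a/(2b).
P = 340/(2·7.2) ≈ 23.61.

23.61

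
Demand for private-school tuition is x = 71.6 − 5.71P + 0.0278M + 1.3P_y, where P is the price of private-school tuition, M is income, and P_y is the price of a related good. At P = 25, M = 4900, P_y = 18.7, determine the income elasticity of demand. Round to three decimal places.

At the given point, x = 71.6 − 5.71(25) + 0.0278(4900) + 1.3(18.7) = 71.6 − 142.75 + 136.22 + 24.31 = 89.38.
∂x/∂M = +0.0278, so E_I = 0.0278·(4900/89.38) ≈ 1.524.
E_I > 1: normal good (luxury).

1.524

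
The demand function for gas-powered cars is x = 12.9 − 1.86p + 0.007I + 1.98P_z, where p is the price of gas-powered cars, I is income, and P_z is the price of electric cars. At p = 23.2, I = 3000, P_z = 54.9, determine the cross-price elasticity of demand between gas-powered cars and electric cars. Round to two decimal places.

1.09

At the given point, x = 12.9 − 1.86(23.2) + 0.007(3000) + 1.98(54.9) = 12.9 − 43.152 + 21 + 108.702 = 99.45.
∂x/∂P_z = +1.98, so E_xy = 1.98·(54.9/99.45) ≈ 1.09.
E_xy > 0: the goods are substitutes.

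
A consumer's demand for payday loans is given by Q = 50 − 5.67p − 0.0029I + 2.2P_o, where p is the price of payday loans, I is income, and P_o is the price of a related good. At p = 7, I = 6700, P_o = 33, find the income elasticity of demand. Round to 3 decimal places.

-0.306

At the given point, Q = 50 − 5.67(7) − 0.0029(6700) + 2.2(33) = 50 − 39.69 − 19.43 + 72.6 = 63.48.
∂Q/∂I = −0.0029, so E_I = -0.0029·(6700/63.48) ≈ -0.306.
E_I < 0: inferior good.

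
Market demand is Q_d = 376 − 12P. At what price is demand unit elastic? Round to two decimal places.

For linear demand Q_d = a − bP, E = −bP/(a − bP). |E| = 1 ⇒ bP = a − bP ⇒ P = a/(2b).
P = 376/(2·12) ≈ 15.67.

15.67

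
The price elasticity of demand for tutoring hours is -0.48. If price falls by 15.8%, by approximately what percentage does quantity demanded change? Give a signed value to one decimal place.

7.6

%ΔQ ≈ E × %ΔP = (-0.48) × (-15.8%) ≈ 7.6%.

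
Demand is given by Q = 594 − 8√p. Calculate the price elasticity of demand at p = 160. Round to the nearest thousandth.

At p = 160, Q = 492.8071.
dQ/dp = −8/(2√p) = −8/(2·12.6491).
Point elasticity E = (dQ/dp)·(p/Q) = -0.3162 × 160/492.8071 ≈ -0.103.
|E| < 1, so demand is inelastic at this price.

-0.103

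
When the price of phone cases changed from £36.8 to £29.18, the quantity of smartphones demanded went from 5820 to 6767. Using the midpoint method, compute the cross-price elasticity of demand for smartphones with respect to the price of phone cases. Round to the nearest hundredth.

%ΔQ_x = (6767 − 5820)/[(5820+6767)/2] = 947/6293.5 ≈ 0.1505.
%ΔP_y = (29.18 − 36.8)/[(36.8+29.18)/2] ≈ -0.2310.
E_xy = 0.1505/-0.2310 ≈ -0.65.
E_xy < 0, so smartphones and phone cases are complements.

-0.65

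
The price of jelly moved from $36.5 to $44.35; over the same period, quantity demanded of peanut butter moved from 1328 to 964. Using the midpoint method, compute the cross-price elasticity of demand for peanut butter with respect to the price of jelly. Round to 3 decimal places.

-1.636

%ΔQ_x = (964 − 1328)/[(1328+964)/2] = -364/1146 ≈ -0.3176.
%ΔP_y = (44.35 − 36.5)/[(36.5+44.35)/2] ≈ 0.1942.
E_xy = -0.3176/0.1942 ≈ -1.636.
E_xy < 0, so peanut butter and jelly are complements.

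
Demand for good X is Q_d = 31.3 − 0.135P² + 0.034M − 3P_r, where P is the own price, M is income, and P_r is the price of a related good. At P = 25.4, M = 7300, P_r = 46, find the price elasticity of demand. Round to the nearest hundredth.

-3.20

At the given point, Q_d = 31.3 − 0.135(25.4)² + 0.034(7300) − 3(46) = 31.3 − 87.0966 + 248.2 − 138 = 54.4034.
∂Q_d/∂P = −2·0.135·P = -6.858, so E_p = -6.858·(25.4/54.4034) ≈ -3.20.
|E_p| > 1: demand is elastic.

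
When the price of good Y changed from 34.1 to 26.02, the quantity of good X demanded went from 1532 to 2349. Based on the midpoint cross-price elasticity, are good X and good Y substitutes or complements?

%ΔQ_x = (2349 − 1532)/[(1532+2349)/2] = 817/1940.5 ≈ 0.4210.
%ΔP_y = (26.02 − 34.1)/[(34.1+26.02)/2] ≈ -0.2688.
E_xy = 0.4210/-0.2688 ≈ -1.566.
E_xy < 0, so the goods are complements.

complements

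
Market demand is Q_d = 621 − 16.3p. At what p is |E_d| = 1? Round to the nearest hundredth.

For linear demand Q_d = a − bp, E = −bp/(a − bp). |E| = 1 ⇒ bp = a − bp ⇒ p = a/(2b).
p = 621/(2·16.3) ≈ 19.05.

19.05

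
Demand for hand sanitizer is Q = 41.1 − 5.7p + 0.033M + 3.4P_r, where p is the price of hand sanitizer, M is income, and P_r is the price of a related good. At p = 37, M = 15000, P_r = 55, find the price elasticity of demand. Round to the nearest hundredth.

Q = 41.1 − 5.7(37) + 0.033(15000) + 3.4(55) = 41.1 − 210.9 + 495 + 187 = 512.2.
∂Q/∂p = −5.7, so E_p = (−5.7)·(37/512.2) ≈ -0.41.
|E_p| < 1: demand is inelastic.

-0.41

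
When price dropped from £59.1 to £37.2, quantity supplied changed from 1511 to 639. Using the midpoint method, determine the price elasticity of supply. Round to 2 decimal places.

%ΔQ = (639 − 1511)/[(1511 + 639)/2] = -872/1075 ≈ -0.8112.
%Δp = (37.2 − 59.1)/[(59.1 + 37.2)/2] = -21.9/48.15 ≈ -0.4548.
Arc elasticity E = %ΔQ/%Δp ≈ -0.8112/-0.4548 ≈ 1.78.
|E| > 1: supply is elastic over this range.

1.78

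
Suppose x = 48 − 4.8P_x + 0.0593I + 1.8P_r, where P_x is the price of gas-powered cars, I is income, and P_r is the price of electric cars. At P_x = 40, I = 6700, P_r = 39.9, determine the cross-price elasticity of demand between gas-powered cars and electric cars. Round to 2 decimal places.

0.22

Evaluating quantity at (P_x, I, P_r) gives x = 48 − 4.8(40) + 0.0593(6700) + 1.8(39.9) = 48 − 192 + 397.31 + 71.82 = 325.13.
∂x/∂P_r = +1.8, so E_xy = 1.8·(39.9/325.13) ≈ 0.22.
E_xy > 0: the goods are substitutes.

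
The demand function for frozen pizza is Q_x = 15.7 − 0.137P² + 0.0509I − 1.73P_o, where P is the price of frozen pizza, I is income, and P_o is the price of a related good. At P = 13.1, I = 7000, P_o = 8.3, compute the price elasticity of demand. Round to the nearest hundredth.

-0.14

Evaluating quantity at (P, I, P_o) gives Q_x = 15.7 − 0.137(13.1)² + 0.0509(7000) − 1.73(8.3) = 15.7 − 23.5106 + 356.3 − 14.359 = 334.1304.
∂Q_x/∂P = −2·0.137·P = -3.5894, so E_p = -3.5894·(13.1/334.1304) ≈ -0.14.
|E_p| < 1: demand is inelastic.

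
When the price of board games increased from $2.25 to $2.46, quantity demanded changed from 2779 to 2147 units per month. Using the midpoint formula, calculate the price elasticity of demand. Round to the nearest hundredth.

-2.88

%ΔQ = (2147 − 2779)/[(2779 + 2147)/2] = -632/2463 ≈ -0.2566.
%ΔP = (2.46 − 2.25)/[(2.25 + 2.46)/2] = 0.21/2.355 ≈ 0.0892.
Arc elasticity E = %ΔQ/%ΔP ≈ -0.2566/0.0892 ≈ -2.88.
|E| > 1: demand is elastic over this range.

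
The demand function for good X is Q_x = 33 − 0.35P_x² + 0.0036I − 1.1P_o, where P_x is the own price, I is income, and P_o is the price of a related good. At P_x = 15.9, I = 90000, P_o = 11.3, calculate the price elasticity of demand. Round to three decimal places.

Substituting, Q_x = 33 − 0.35(15.9)² + 0.0036(90000) − 1.1(11.3) = 33 − 88.4835 + 324 − 12.43 = 256.0865.
∂Q_x/∂P_x = −2·0.35·P_x = -11.13, so E_p = -11.13·(15.9/256.0865) ≈ -0.691.
|E_p| < 1: demand is inelastic.

-0.691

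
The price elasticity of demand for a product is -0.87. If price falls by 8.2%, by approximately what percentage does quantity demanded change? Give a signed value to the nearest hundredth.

7.13

%ΔQ ≈ E × %ΔP = (-0.87) × (-8.2%) ≈ 7.13%.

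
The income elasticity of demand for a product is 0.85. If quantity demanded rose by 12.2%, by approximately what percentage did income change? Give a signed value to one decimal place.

14.4

%ΔQ ≈ E × %ΔI ⇒ %ΔI = %ΔQ / E = (12.2%)/(0.85) ≈ 14.4%.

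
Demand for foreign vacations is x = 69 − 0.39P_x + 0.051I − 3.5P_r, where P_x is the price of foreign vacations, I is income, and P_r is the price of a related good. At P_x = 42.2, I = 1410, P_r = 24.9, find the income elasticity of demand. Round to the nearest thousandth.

Evaluating quantity at (P_x, I, P_r) gives x = 69 − 0.39(42.2) + 0.051(1410) − 3.5(24.9) = 69 − 16.458 + 71.91 − 87.15 = 37.302.
∂x/∂I = +0.051, so E_I = 0.051·(1410/37.302) ≈ 1.928.
E_I > 1: normal good (luxury).

1.928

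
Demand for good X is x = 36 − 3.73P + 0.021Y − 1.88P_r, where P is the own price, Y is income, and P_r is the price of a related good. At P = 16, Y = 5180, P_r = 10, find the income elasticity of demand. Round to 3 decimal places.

Evaluating quantity at (P, Y, P_r) gives x = 36 − 3.73(16) + 0.021(5180) − 1.88(10) = 36 − 59.68 + 108.78 − 18.8 = 66.3.
∂x/∂Y = +0.021, so E_I = 0.021·(5180/66.3) ≈ 1.641.
E_I > 1: normal good (luxury).

1.641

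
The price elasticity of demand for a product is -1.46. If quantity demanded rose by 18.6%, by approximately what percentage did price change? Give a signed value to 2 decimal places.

-12.74

%ΔQ ≈ E × %ΔP ⇒ %ΔP = %ΔQ / E = (18.6%)/(-1.46) ≈ -12.74%.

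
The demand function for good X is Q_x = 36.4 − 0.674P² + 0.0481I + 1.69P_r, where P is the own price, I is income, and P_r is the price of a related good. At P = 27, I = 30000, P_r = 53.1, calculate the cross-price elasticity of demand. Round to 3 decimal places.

0.083

Q_x = 36.4 − 0.674(27)² + 0.0481(30000) + 1.69(53.1) = 36.4 − 491.346 + 1443 + 89.739 = 1077.793.
∂Q_x/∂P_r = +1.69, so E_xy = 1.69·(53.1/1077.793) ≈ 0.083.
E_xy > 0: the goods are substitutes.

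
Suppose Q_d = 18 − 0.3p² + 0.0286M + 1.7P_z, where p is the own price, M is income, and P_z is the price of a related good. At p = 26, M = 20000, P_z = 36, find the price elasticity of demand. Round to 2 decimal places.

-0.90

First evaluate Q_d: 18 − 0.3(26)² + 0.0286(20000) + 1.7(36) = 18 − 202.8 + 572 + 61.2 = 448.4.
∂Q_d/∂p = −2·0.3·p = -15.6, so E_p = -15.6·(26/448.4) ≈ -0.90.
|E_p| < 1: demand is inelastic.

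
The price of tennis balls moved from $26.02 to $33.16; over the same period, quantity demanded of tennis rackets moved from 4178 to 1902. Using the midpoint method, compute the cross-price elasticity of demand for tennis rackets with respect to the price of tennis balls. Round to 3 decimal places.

%ΔQ_x = (1902 − 4178)/[(4178+1902)/2] = -2276/3040 ≈ -0.7487.
%ΔP_y = (33.16 − 26.02)/[(26.02+33.16)/2] ≈ 0.2413.
E_xy = -0.7487/0.2413 ≈ -3.103.
E_xy < 0, so tennis rackets and tennis balls are complements.

-3.103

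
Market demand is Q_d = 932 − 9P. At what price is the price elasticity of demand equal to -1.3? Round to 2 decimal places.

58.53

Set −bP/(a − bP) = −1.3 ⇒ bP = 1.3(a − bP) ⇒ bP(1+1.3) = 1.3·a.
P = 1.3·932/(9·2.3) ≈ 58.53.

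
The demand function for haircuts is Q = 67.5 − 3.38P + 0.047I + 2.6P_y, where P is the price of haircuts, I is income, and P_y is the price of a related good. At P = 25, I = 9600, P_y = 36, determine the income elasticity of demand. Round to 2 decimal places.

First evaluate Q: 67.5 − 3.38(25) + 0.047(9600) + 2.6(36) = 67.5 − 84.5 + 451.2 + 93.6 = 527.8.
∂Q/∂I = +0.047, so E_I = 0.047·(9600/527.8) ≈ 0.85.
E_I ∈ (0,1): normal good (necessity).

0.85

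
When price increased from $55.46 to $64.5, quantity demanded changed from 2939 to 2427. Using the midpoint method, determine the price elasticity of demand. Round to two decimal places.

%Δq = (2427 − 2939)/[(2939 + 2427)/2] = -512/2683 ≈ -0.1908.
%Δp = (64.5 − 55.46)/[(55.46 + 64.5)/2] = 9.04/59.98 ≈ 0.1507.
Arc elasticity E = %Δq/%Δp ≈ -0.1908/0.1507 ≈ -1.27.
|E| > 1: demand is elastic over this range.

-1.27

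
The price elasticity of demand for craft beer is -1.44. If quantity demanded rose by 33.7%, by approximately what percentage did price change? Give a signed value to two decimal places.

%ΔQ ≈ E × %ΔP ⇒ %ΔP = %ΔQ / E = (33.7%)/(-1.44) ≈ -23.40%.

-23.40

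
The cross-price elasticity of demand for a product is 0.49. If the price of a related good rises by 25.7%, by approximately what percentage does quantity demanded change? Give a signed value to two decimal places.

%ΔQ ≈ E × %ΔP_y = (0.49) × (25.7%) ≈ 12.59%.

12.59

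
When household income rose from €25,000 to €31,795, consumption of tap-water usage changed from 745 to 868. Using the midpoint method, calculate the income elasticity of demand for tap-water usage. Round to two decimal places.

0.64

%ΔQ = (868 − 745)/[(745+868)/2] = 123/806.5 ≈ 0.1525.
%ΔI = (31,795 − 25,000)/[(25,000+31,795)/2] = 6795/28397.5 ≈ 0.2393.
E_I = %ΔQ/%ΔI ≈ 0.64.
E_I ∈ (0,1): normal good (necessity).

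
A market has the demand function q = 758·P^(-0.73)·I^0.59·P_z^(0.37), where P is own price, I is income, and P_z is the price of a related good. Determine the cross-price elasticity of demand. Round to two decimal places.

0.37

For a Cobb–Douglas (constant-elasticity) form q = A·P_z^α·…, the elasticity with respect to P_z equals the exponent α at every point.
Here the exponent on P_z is 0.37, so the cross-price elasticity of demand is 0.37.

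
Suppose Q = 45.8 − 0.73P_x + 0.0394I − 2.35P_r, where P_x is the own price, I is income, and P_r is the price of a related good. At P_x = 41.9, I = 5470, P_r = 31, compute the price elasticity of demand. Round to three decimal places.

Q = 45.8 − 0.73(41.9) + 0.0394(5470) − 2.35(31) = 45.8 − 30.587 + 215.518 − 72.85 = 157.881.
∂Q/∂P_x = −0.73, so E_p = (−0.73)·(41.9/157.881) ≈ -0.194.
|E_p| < 1: demand is inelastic.

-0.194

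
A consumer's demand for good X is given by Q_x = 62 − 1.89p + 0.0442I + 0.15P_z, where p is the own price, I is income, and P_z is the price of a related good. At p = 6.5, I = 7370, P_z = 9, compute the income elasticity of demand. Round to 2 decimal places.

At the given point, Q_x = 62 − 1.89(6.5) + 0.0442(7370) + 0.15(9) = 62 − 12.285 + 325.754 + 1.35 = 376.819.
∂Q_x/∂I = +0.0442, so E_I = 0.0442·(7370/376.819) ≈ 0.86.
E_I ∈ (0,1): normal good (necessity).

0.86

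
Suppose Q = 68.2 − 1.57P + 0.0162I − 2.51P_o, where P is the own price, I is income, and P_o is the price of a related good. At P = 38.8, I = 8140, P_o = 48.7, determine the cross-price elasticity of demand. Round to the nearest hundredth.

At the given point, Q = 68.2 − 1.57(38.8) + 0.0162(8140) − 2.51(48.7) = 68.2 − 60.916 + 131.868 − 122.237 = 16.915.
∂Q/∂P_o = −2.51, so E_xy = -2.51·(48.7/16.915) ≈ -7.23.
E_xy < 0: the goods are complements.

-7.23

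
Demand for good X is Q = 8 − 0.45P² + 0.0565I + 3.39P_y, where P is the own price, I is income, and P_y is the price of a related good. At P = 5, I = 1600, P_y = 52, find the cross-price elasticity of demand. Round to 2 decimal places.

Evaluating quantity at (P, I, P_y) gives Q = 8 − 0.45(5)² + 0.0565(1600) + 3.39(52) = 8 − 11.25 + 90.4 + 176.28 = 263.43.
∂Q/∂P_y = +3.39, so E_xy = 3.39·(52/263.43) ≈ 0.67.
E_xy > 0: the goods are substitutes.

0.67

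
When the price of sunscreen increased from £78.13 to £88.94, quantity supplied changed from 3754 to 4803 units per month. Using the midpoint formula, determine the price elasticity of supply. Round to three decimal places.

1.895

%Δq = (4803 − 3754)/[(3754 + 4803)/2] = 1049/4278.5 ≈ 0.2452.
%ΔP = (88.94 − 78.13)/[(78.13 + 88.94)/2] = 10.81/83.535 ≈ 0.1294.
Arc elasticity E = %Δq/%ΔP ≈ 0.2452/0.1294 ≈ 1.895.
|E| > 1: supply is elastic over this range.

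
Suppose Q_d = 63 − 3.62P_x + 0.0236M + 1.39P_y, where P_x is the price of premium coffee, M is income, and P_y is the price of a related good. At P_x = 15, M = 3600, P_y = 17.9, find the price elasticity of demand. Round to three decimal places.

-0.458

Substituting, Q_d = 63 − 3.62(15) + 0.0236(3600) + 1.39(17.9) = 63 − 54.3 + 84.96 + 24.881 = 118.541.
∂Q_d/∂P_x = −3.62, so E_p = (−3.62)·(15/118.541) ≈ -0.458.
|E_p| < 1: demand is inelastic.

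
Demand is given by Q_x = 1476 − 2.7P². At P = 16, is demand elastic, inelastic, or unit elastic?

elastic

At P = 16, Q_x = 784.8.
dQ_x/dP = −2·2.7·P = −86.4.
Point elasticity E = (dQ_x/dP)·(P/Q_x) = -86.4 × 16/784.8 ≈ -1.761.
|E| ≈ 1.761 > 1, so demand is elastic.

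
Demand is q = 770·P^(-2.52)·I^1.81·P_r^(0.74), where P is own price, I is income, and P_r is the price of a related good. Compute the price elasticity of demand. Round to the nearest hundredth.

-2.52

For a Cobb–Douglas (constant-elasticity) form q = A·P^α·…, the elasticity with respect to P equals the exponent α at every point.
Here the exponent on P is -2.52, so the price elasticity of demand is -2.52.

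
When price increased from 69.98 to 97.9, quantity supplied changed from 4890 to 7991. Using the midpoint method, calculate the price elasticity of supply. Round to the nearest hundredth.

%Δq = (7991 − 4890)/[(4890 + 7991)/2] = 3101/6440.5 ≈ 0.4815.
%ΔP = (97.9 − 69.98)/[(69.98 + 97.9)/2] = 27.92/83.94 ≈ 0.3326.
Arc elasticity E = %Δq/%ΔP ≈ 0.4815/0.3326 ≈ 1.45.
|E| > 1: supply is elastic over this range.

1.45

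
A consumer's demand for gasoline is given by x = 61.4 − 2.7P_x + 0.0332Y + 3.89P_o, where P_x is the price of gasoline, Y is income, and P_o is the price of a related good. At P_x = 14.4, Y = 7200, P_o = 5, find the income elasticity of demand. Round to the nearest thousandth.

0.851

x = 61.4 − 2.7(14.4) + 0.0332(7200) + 3.89(5) = 61.4 − 38.88 + 239.04 + 19.45 = 281.01.
∂x/∂Y = +0.0332, so E_I = 0.0332·(7200/281.01) ≈ 0.851.
E_I ∈ (0,1): normal good (necessity).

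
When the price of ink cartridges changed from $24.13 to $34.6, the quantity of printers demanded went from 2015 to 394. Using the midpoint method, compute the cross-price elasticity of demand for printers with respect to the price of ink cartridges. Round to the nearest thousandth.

-3.775

%ΔQ_x = (394 − 2015)/[(2015+394)/2] = -1621/1204.5 ≈ -1.3458.
%ΔP_y = (34.6 − 24.13)/[(24.13+34.6)/2] ≈ 0.3565.
E_xy = -1.3458/0.3565 ≈ -3.775.
E_xy < 0, so printers and ink cartridges are complements.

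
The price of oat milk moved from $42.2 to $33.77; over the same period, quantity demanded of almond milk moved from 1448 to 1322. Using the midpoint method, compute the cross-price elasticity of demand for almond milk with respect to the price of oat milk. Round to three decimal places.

0.410

%ΔQ_x = (1322 − 1448)/[(1448+1322)/2] = -126/1385 ≈ -0.0910.
%ΔP_y = (33.77 − 42.2)/[(42.2+33.77)/2] ≈ -0.2219.
E_xy = -0.0910/-0.2219 ≈ 0.410.
E_xy > 0, so almond milk and oat milk are substitutes.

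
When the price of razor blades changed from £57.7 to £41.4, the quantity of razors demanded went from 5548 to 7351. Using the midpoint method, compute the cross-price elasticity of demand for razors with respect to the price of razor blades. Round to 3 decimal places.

-0.850

%ΔQ_x = (7351 − 5548)/[(5548+7351)/2] = 1803/6449.5 ≈ 0.2796.
%ΔP_y = (41.4 − 57.7)/[(57.7+41.4)/2] ≈ -0.3290.
E_xy = 0.2796/-0.3290 ≈ -0.850.
E_xy < 0, so razors and razor blades are complements.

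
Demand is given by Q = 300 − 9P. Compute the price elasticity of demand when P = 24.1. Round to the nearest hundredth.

-2.61

At P = 24.1, Q = 83.1.
dQ/dP = −9.
Point elasticity E = (dQ/dP)·(P/Q) = -9 × 24.1/83.1 ≈ -2.61.
|E| > 1, so demand is elastic at this price.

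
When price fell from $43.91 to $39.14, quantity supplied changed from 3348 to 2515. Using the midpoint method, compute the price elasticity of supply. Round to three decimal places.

%ΔQ = (2515 − 3348)/[(3348 + 2515)/2] = -833/2931.5 ≈ -0.2842.
%Δp = (39.14 − 43.91)/[(43.91 + 39.14)/2] = -4.77/41.525 ≈ -0.1149.
Arc elasticity E = %ΔQ/%Δp ≈ -0.2842/-0.1149 ≈ 2.474.
|E| > 1: supply is elastic over this range.

2.474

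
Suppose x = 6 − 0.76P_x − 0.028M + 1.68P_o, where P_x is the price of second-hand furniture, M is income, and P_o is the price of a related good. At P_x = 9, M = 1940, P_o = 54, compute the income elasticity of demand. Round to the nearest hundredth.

-1.53

x = 6 − 0.76(9) − 0.028(1940) + 1.68(54) = 6 − 6.84 − 54.32 + 90.72 = 35.56.
∂x/∂M = −0.028, so E_I = -0.028·(1940/35.56) ≈ -1.53.
E_I < 0: inferior good.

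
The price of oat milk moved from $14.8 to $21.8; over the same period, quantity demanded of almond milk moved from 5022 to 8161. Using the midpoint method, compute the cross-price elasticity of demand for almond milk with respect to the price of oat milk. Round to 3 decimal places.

1.245

%ΔQ_x = (8161 − 5022)/[(5022+8161)/2] = 3139/6591.5 ≈ 0.4762.
%ΔP_y = (21.8 − 14.8)/[(14.8+21.8)/2] ≈ 0.3825.
E_xy = 0.4762/0.3825 ≈ 1.245.
E_xy > 0, so almond milk and oat milk are substitutes.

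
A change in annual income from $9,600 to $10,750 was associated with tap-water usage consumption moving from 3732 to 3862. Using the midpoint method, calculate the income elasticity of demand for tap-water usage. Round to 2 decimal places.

%ΔQ = (3862 − 3732)/[(3732+3862)/2] = 130/3797 ≈ 0.0342.
%ΔI = (10,750 − 9,600)/[(9,600+10,750)/2] = 1150/10175 ≈ 0.1130.
E_I = %ΔQ/%ΔI ≈ 0.30.
E_I ∈ (0,1): normal good (necessity).

0.30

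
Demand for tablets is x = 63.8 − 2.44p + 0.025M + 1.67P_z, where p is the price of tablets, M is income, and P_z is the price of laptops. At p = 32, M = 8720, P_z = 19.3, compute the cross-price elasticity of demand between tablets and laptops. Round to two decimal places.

At the given point, x = 63.8 − 2.44(32) + 0.025(8720) + 1.67(19.3) = 63.8 − 78.08 + 218 + 32.231 = 235.951.
∂x/∂P_z = +1.67, so E_xy = 1.67·(19.3/235.951) ≈ 0.14.
E_xy > 0: the goods are substitutes.

0.14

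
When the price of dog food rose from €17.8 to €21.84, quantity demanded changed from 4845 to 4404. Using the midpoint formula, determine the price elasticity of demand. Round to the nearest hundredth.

%ΔQ = (4404 − 4845)/[(4845 + 4404)/2] = -441/4624.5 ≈ -0.0954.
%ΔP = (21.84 − 17.8)/[(17.8 + 21.84)/2] = 4.04/19.82 ≈ 0.2038.
Arc elasticity E = %ΔQ/%ΔP ≈ -0.0954/0.2038 ≈ -0.47.
|E| < 1: demand is inelastic over this range.

-0.47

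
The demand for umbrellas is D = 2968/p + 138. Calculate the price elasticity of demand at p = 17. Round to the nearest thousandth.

-0.559

At p = 17, D = 312.5882.
dD/dp = −2968/p² = −10.2699.
Point elasticity E = (dD/dp)·(p/D) = -10.2699 × 17/312.5882 ≈ -0.559.
|E| < 1, so demand is inelastic at this price.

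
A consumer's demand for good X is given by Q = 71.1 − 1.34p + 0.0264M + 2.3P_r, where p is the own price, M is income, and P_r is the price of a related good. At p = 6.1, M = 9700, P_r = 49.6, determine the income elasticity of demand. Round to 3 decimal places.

Q = 71.1 − 1.34(6.1) + 0.0264(9700) + 2.3(49.6) = 71.1 − 8.174 + 256.08 + 114.08 = 433.086.
∂Q/∂M = +0.0264, so E_I = 0.0264·(9700/433.086) ≈ 0.591.
E_I ∈ (0,1): normal good (necessity).

0.591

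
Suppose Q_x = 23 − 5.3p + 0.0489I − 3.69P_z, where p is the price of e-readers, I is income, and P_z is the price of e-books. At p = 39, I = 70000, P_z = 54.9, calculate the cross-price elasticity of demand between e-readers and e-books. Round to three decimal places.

First evaluate Q_x: 23 − 5.3(39) + 0.0489(70000) − 3.69(54.9) = 23 − 206.7 + 3423 − 202.581 = 3036.719.
∂Q_x/∂P_z = −3.69, so E_xy = -3.69·(54.9/3036.719) ≈ -0.067.
E_xy < 0: the goods are complements.

-0.067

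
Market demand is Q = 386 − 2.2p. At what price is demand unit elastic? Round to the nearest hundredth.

For linear demand Q = a − bp, E = −bp/(a − bp). |E| = 1 ⇒ bp = a − bp ⇒ p = a/(2b).
p = 386/(2·2.2) ≈ 87.73.

87.73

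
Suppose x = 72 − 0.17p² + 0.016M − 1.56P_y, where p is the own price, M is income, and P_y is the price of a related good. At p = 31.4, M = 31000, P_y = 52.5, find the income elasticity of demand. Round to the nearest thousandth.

First evaluate x: 72 − 0.17(31.4)² + 0.016(31000) − 1.56(52.5) = 72 − 167.6132 + 496 − 81.9 = 318.4868.
∂x/∂M = +0.016, so E_I = 0.016·(31000/318.4868) ≈ 1.557.
E_I > 1: normal good (luxury).

1.557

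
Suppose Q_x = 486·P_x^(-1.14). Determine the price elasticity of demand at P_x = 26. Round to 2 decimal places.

-1.14

For a Cobb–Douglas (constant-elasticity) form Q_x = A·P_x^α·…, the elasticity with respect to P_x equals the exponent α at every point.
Here the exponent on P_x is -1.14, so the price elasticity of demand is -1.14.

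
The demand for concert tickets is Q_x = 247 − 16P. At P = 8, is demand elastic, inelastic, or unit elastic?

elastic

At P = 8, Q_x = 119.
dQ_x/dP = −16.
Point elasticity E = (dQ_x/dP)·(P/Q_x) = -16 × 8/119 ≈ -1.076.
|E| ≈ 1.076 > 1, so demand is elastic.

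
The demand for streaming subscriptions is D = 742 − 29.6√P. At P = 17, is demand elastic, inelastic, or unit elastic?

inelastic

At P = 17, D = 619.9561.
dD/dP = −29.6/(2√P) = −29.6/(2·4.1231).
Point elasticity E = (dD/dP)·(P/D) = -3.5895 × 17/619.9561 ≈ -0.098.
|E| ≈ 0.098 < 1, so demand is inelastic.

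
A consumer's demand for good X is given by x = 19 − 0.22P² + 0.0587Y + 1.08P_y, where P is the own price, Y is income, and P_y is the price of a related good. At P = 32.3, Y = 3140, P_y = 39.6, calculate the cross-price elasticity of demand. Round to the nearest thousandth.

2.582

x = 19 − 0.22(32.3)² + 0.0587(3140) + 1.08(39.6) = 19 − 229.5238 + 184.318 + 42.768 = 16.5622.
∂x/∂P_y = +1.08, so E_xy = 1.08·(39.6/16.5622) ≈ 2.582.
E_xy > 0: the goods are substitutes.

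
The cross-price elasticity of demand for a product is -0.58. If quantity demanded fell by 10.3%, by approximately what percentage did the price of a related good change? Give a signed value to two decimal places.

%ΔQ ≈ E × %ΔP_y ⇒ %ΔP_y = %ΔQ / E = (-10.3%)/(-0.58) ≈ 17.76%.

17.76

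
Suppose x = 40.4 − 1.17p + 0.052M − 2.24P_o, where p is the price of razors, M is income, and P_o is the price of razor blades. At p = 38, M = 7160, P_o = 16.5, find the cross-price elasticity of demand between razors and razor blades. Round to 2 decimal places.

-0.11

At the given point, x = 40.4 − 1.17(38) + 0.052(7160) − 2.24(16.5) = 40.4 − 44.46 + 372.32 − 36.96 = 331.3.
∂x/∂P_o = −2.24, so E_xy = -2.24·(16.5/331.3) ≈ -0.11.
E_xy < 0: the goods are complements.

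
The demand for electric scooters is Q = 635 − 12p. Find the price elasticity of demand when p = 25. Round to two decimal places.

At p = 25, Q = 335.
dQ/dp = −12.
Point elasticity E = (dQ/dp)·(p/Q) = -12 × 25/335 ≈ -0.90.
|E| < 1, so demand is inelastic at this price.

-0.90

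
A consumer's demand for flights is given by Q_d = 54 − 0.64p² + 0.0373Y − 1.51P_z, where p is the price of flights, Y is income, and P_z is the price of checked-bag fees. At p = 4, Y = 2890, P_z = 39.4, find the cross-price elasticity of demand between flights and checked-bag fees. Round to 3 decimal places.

-0.646

Substituting, Q_d = 54 − 0.64(4)² + 0.0373(2890) − 1.51(39.4) = 54 − 10.24 + 107.797 − 59.494 = 92.063.
∂Q_d/∂P_z = −1.51, so E_xy = -1.51·(39.4/92.063) ≈ -0.646.
E_xy < 0: the goods are complements.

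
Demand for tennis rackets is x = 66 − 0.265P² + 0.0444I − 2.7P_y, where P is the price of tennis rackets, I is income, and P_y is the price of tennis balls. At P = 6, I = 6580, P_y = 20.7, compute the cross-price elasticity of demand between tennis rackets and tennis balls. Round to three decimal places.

-0.191

x = 66 − 0.265(6)² + 0.0444(6580) − 2.7(20.7) = 66 − 9.54 + 292.152 − 55.89 = 292.722.
∂x/∂P_y = −2.7, so E_xy = -2.7·(20.7/292.722) ≈ -0.191.
E_xy < 0: the goods are complements.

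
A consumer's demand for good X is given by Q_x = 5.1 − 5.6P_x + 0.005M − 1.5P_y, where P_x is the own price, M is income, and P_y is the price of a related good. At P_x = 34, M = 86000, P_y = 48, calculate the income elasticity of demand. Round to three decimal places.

Evaluating quantity at (P_x, M, P_y) gives Q_x = 5.1 − 5.6(34) + 0.005(86000) − 1.5(48) = 5.1 − 190.4 + 430 − 72 = 172.7.
∂Q_x/∂M = +0.005, so E_I = 0.005·(86000/172.7) ≈ 2.490.
E_I > 1: normal good (luxury).

2.490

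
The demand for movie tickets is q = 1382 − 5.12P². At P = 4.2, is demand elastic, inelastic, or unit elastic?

inelastic

At P = 4.2, q = 1291.6832.
dq/dP = −2·5.12·P = −43.008.
Point elasticity E = (dq/dP)·(P/q) = -43.008 × 4.2/1291.6832 ≈ -0.140.
|E| ≈ 0.140 < 1, so demand is inelastic.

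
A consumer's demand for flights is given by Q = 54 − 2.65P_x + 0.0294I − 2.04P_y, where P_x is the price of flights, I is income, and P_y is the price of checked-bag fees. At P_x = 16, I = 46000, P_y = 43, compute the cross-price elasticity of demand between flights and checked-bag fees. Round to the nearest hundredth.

-0.07

Evaluating quantity at (P_x, I, P_y) gives Q = 54 − 2.65(16) + 0.0294(46000) − 2.04(43) = 54 − 42.4 + 1352.4 − 87.72 = 1276.28.
∂Q/∂P_y = −2.04, so E_xy = -2.04·(43/1276.28) ≈ -0.07.
E_xy < 0: the goods are complements.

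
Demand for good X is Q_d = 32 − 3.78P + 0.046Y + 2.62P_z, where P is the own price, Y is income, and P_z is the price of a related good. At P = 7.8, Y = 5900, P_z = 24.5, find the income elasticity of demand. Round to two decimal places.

Q_d = 32 − 3.78(7.8) + 0.046(5900) + 2.62(24.5) = 32 − 29.484 + 271.4 + 64.19 = 338.106.
∂Q_d/∂Y = +0.046, so E_I = 0.046·(5900/338.106) ≈ 0.80.
E_I ∈ (0,1): normal good (necessity).

0.80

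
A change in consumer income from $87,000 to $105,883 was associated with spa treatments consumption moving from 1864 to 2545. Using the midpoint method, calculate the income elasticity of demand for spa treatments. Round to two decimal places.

1.58

%ΔQ = (2545 − 1864)/[(1864+2545)/2] = 681/2204.5 ≈ 0.3089.
%ΔI = (105,883 − 87,000)/[(87,000+105,883)/2] = 18883/96441.5 ≈ 0.1958.
E_I = %ΔQ/%ΔI ≈ 1.58.
E_I > 1: normal good (luxury).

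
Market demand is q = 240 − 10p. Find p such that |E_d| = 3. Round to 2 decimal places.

Set −bp/(a − bp) = −3 ⇒ bp = 3(a − bp) ⇒ bp(1+3) = 3·a.
p = 3·240/(10·4) = 18.00.

18.00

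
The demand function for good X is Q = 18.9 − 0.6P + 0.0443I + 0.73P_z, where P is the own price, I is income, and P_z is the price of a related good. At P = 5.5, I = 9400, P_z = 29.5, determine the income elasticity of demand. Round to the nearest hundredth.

0.92

First evaluate Q: 18.9 − 0.6(5.5) + 0.0443(9400) + 0.73(29.5) = 18.9 − 3.3 + 416.42 + 21.535 = 453.555.
∂Q/∂I = +0.0443, so E_I = 0.0443·(9400/453.555) ≈ 0.92.
E_I ∈ (0,1): normal good (necessity).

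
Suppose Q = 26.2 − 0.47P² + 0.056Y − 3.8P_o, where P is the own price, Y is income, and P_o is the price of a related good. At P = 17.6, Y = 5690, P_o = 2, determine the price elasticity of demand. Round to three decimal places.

At the given point, Q = 26.2 − 0.47(17.6)² + 0.056(5690) − 3.8(2) = 26.2 − 145.5872 + 318.64 − 7.6 = 191.6528.
∂Q/∂P = −2·0.47·P = -16.544, so E_p = -16.544·(17.6/191.6528) ≈ -1.519.
|E_p| > 1: demand is elastic.

-1.519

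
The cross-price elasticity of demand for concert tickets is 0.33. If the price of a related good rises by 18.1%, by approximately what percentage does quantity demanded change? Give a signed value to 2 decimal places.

5.97

%ΔQ ≈ E × %ΔP_y = (0.33) × (18.1%) ≈ 5.97%.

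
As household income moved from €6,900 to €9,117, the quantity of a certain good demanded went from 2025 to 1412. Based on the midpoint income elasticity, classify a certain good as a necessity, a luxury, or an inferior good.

inferior

%ΔQ = (1412 − 2025)/[(2025+1412)/2] = -613/1718.5 ≈ -0.3567.
%ΔM = (9,117 − 6,900)/[(6,900+9,117)/2] = 2217/8008.5 ≈ 0.2768.
E_I = %ΔQ/%ΔM ≈ -1.289.
E_I < 0: inferior good.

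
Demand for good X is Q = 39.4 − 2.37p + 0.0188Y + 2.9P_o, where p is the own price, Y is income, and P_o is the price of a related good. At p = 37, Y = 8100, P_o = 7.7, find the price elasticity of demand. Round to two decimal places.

-0.69

Substituting, Q = 39.4 − 2.37(37) + 0.0188(8100) + 2.9(7.7) = 39.4 − 87.69 + 152.28 + 22.33 = 126.32.
∂Q/∂p = −2.37, so E_p = (−2.37)·(37/126.32) ≈ -0.69.
|E_p| < 1: demand is inelastic.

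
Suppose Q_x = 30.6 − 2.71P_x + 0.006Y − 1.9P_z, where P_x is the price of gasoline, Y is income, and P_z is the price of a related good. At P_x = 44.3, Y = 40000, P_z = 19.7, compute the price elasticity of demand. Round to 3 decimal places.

-1.061

Substituting, Q_x = 30.6 − 2.71(44.3) + 0.006(40000) − 1.9(19.7) = 30.6 − 120.053 + 240 − 37.43 = 113.117.
∂Q_x/∂P_x = −2.71, so E_p = (−2.71)·(44.3/113.117) ≈ -1.061.
|E_p| > 1: demand is elastic.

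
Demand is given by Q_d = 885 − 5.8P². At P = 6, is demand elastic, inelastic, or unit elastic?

inelastic

At P = 6, Q_d = 676.2.
dQ_d/dP = −2·5.8·P = −69.6.
Point elasticity E = (dQ_d/dP)·(P/Q_d) = -69.6 × 6/676.2 ≈ -0.618.
|E| ≈ 0.618 < 1, so demand is inelastic.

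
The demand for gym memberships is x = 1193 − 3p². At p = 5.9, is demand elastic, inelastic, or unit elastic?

At p = 5.9, x = 1088.57.
dx/dp = −2·3·p = −35.4.
Point elasticity E = (dx/dp)·(p/x) = -35.4 × 5.9/1088.57 ≈ -0.192.
|E| ≈ 0.192 < 1, so demand is inelastic.

inelastic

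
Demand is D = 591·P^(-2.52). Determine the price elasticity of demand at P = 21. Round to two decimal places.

For a Cobb–Douglas (constant-elasticity) form D = A·P^α·…, the elasticity with respect to P equals the exponent α at every point.
Here the exponent on P is -2.52, so the price elasticity of demand is -2.52.

-2.52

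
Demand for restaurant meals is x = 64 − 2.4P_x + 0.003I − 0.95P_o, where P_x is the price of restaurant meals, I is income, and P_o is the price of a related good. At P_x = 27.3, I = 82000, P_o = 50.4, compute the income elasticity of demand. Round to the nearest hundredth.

1.25

Evaluating quantity at (P_x, I, P_o) gives x = 64 − 2.4(27.3) + 0.003(82000) − 0.95(50.4) = 64 − 65.52 + 246 − 47.88 = 196.6.
∂x/∂I = +0.003, so E_I = 0.003·(82000/196.6) ≈ 1.25.
E_I > 1: normal good (luxury).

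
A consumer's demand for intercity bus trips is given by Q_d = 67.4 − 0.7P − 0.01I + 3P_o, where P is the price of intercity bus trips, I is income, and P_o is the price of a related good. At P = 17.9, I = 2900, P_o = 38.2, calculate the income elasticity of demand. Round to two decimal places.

At the given point, Q_d = 67.4 − 0.7(17.9) − 0.01(2900) + 3(38.2) = 67.4 − 12.53 − 29 + 114.6 = 140.47.
∂Q_d/∂I = −0.01, so E_I = -0.01·(2900/140.47) ≈ -0.21.
E_I < 0: inferior good.

-0.21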